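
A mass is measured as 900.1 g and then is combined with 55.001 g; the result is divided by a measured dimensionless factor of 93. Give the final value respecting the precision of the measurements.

900.1 g + 55.001 g = 955.101 g; the sum is limited to 1 decimal place (4 s.f.).
Carrying full precision, 955.101 ÷ 93 = 10.2699032258… g; 93 has 2 s.f., so the result keeps min(4, 2) = 2 s.f.
Rounded to 2 significant figures: 10. g.

10. g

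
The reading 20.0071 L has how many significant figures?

20.0071: zeros between nonzero digits are significant.

6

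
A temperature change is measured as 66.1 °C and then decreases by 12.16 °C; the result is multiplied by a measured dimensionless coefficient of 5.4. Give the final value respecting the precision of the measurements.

2.9 × 10² °C

66.1 °C − 12.16 °C = 53.94 °C; the difference is limited to 1 decimal place (3 s.f.).
Carrying full precision, 53.94 × 5.4 = 291.276 °C; 5.4 has 2 s.f., so the result keeps min(3, 2) = 2 s.f.
Rounded to 2 significant figures: 2.9 × 10² °C.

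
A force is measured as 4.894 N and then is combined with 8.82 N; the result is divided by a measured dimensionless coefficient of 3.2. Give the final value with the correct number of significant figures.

4.3 N

4.894 N + 8.82 N = 13.714 N; the sum is limited to 2 decimal places (4 s.f.).
Carrying full precision, 13.714 ÷ 3.2 = 4.285625 N; 3.2 has 2 s.f., so the result keeps min(4, 2) = 2 s.f.
Rounded to 2 significant figures: 4.3 N.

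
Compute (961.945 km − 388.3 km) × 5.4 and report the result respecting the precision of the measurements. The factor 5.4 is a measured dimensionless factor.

961.945 km − 388.3 km = 573.645 km; the difference is limited to 1 decimal place (4 s.f.).
Carrying full precision, 573.645 × 5.4 = 3097.683 km; 5.4 has 2 s.f., so the result keeps min(4, 2) = 2 s.f.
Rounded to 2 significant figures: 3.1 × 10^3 km.

3.1 × 10^3 km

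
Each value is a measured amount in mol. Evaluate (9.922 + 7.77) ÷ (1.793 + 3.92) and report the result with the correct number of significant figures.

3.10

9.922 + 7.77 = 17.692, limited to 2 d.p. → 4 s.f.; 1.793 + 3.92 = 5.713, limited to 2 d.p. → 3 s.f.
Carrying full precision, 17.692 ÷ 5.713 = 3.09679677928…; keep min(4, 3) = 3 s.f.
Rounded to 3 significant figures: 3.10.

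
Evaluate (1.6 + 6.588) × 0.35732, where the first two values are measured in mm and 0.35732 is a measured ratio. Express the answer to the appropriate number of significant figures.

1.6 mm + 6.588 mm = 8.188 mm; the sum is limited to 1 decimal place (2 s.f.).
Carrying full precision, 8.188 × 0.35732 = 2.92573616 mm; 0.35732 has 5 s.f., so the result keeps min(2, 5) = 2 s.f.
Rounded to 2 significant figures: 2.9 mm.

2.9 mm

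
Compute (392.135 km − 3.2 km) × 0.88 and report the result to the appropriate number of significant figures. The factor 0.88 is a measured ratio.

3.4 × 10^2 km

392.135 km − 3.2 km = 388.935 km; the difference is limited to 1 decimal place (4 s.f.).
Carrying full precision, 388.935 × 0.88 = 342.2628 km; 0.88 has 2 s.f., so the result keeps min(4, 2) = 2 s.f.
Rounded to 2 significant figures: 3.4 × 10^2 km.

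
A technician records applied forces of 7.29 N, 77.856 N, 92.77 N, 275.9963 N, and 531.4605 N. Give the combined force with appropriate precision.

9.8537 × 10^2 N

7.29 N + 77.856 N + 92.77 N + 275.9963 N + 531.4605 N = 985.3728 N.
Addition/subtraction keeps the fewest decimal places: 7.29 → 2 decimal places, 77.856 → 3 decimal places, 92.77 → 2 decimal places, 275.9963 → 4 decimal places, 531.4605 → 4 decimal places; limit is 2.
Rounded to 2 decimal places: 9.8537 × 10^2 N.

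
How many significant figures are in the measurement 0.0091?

0.0091: leading zeros are not significant.

2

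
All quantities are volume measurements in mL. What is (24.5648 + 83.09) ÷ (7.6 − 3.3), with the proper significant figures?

25

24.5648 + 83.09 = 107.6548, limited to 2 d.p. → 5 s.f.; 7.6 − 3.3 = 4.3, limited to 1 d.p. → 2 s.f.
Carrying full precision, 107.6548 ÷ 4.3 = 25.036; keep min(5, 2) = 2 s.f.
Rounded to 2 significant figures: 25.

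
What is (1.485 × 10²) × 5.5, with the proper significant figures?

8.2 × 10²

(1.485 × 10²) × 5.5 = 816.75
Multiplication/division keeps the fewest significant figures: 1.485 × 10² → 4 s.f., 5.5 → 2 s.f.; limit is 2.
Rounded to 2 significant figures: 8.2 × 10².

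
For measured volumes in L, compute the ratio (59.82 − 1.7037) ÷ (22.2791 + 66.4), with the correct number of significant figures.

0.655

59.82 − 1.7037 = 58.1163, limited to 2 d.p. → 4 s.f.; 22.2791 + 66.4 = 88.6791, limited to 1 d.p. → 3 s.f.
Carrying full precision, 58.1163 ÷ 88.6791 = 0.655355094943…; keep min(4, 3) = 3 s.f.
Rounded to 3 significant figures: 0.655.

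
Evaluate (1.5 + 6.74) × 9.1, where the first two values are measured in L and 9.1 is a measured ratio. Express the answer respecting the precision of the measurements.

75 L

1.5 L + 6.74 L = 8.24 L; the sum is limited to 1 decimal place (2 s.f.).
Carrying full precision, 8.24 × 9.1 = 74.984 L; 9.1 has 2 s.f., so the result keeps min(2, 2) = 2 s.f.
Rounded to 2 significant figures: 75 L.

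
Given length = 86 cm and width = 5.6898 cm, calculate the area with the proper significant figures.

4.9 × 10^2 cm²

area = 86 cm × 5.6898 cm = 489.3228 cm².
86 has 2 significant figures; 5.6898 has 5.
Division/multiplication keeps the fewest: 2 significant figures.
Rounded: 4.9 × 10^2 cm².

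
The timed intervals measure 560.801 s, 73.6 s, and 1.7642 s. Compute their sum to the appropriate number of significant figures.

636.2 s

560.801 s + 73.6 s + 1.7642 s = 636.1652 s.
Addition/subtraction keeps the fewest decimal places: 560.801 → 3 decimal places, 73.6 → 1 decimal place, 1.7642 → 4 decimal places; limit is 1.
Rounded to 1 decimal place: 636.2 s.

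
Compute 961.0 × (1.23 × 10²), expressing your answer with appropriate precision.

1.18 × 10⁵

961.0 × (1.23 × 10²) = 118203
Multiplication/division keeps the fewest significant figures: 961.0 → 4 s.f., 1.23 × 10² → 3 s.f.; limit is 3.
Rounded to 3 significant figures: 1.18 × 10⁵.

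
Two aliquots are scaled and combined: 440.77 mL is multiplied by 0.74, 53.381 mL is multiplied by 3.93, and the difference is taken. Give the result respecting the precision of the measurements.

440.77 × 0.74 = 326.1698 → 3.3 × 10^2 mL (2 s.f., last digit at the 10^1 place).
53.381 × 3.93 = 209.78733 → 2.10 × 10^2 mL (3 s.f., last digit at the 10^0 place).
Difference: 116.38247 mL; keep the coarser place, 10^1.
Result: 1.2 × 10^2 mL.

1.2 × 10^2 mL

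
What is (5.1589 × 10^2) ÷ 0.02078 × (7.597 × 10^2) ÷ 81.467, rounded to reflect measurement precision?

(5.1589 × 10^2) ÷ 0.02078 × (7.597 × 10^2) ÷ 81.467 = 231511.180215…
Multiplication/division keeps the fewest significant figures: 5.1589 × 10^2 → 5 s.f., 0.02078 → 4 s.f., 7.597 × 10^2 → 4 s.f., 81.467 → 5 s.f.; limit is 4.
Rounded to 4 significant figures: 2.315 × 10^5.

2.315 × 10^5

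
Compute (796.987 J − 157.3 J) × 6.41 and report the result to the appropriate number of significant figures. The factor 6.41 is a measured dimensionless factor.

4.10 × 10^3 J

796.987 J − 157.3 J = 639.687 J; the difference is limited to 1 decimal place (4 s.f.).
Carrying full precision, 639.687 × 6.41 = 4100.39367 J; 6.41 has 3 s.f., so the result keeps min(4, 3) = 3 s.f.
Rounded to 3 significant figures: 4.10 × 10^3 J.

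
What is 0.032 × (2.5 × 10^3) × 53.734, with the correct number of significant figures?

0.032 × (2.5 × 10^3) × 53.734 = 4298.72
Multiplication/division keeps the fewest significant figures: 0.032 → 2 s.f., 2.5 × 10^3 → 2 s.f., 53.734 → 5 s.f.; limit is 2.
Rounded to 2 significant figures: 4.3 × 10^3.

4.3 × 10^3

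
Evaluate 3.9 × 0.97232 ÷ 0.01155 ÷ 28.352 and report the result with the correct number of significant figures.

12

3.9 × 0.97232 ÷ 0.01155 ÷ 28.352 = 11.5799888599…
Multiplication/division keeps the fewest significant figures: 3.9 → 2 s.f., 0.97232 → 5 s.f., 0.01155 → 4 s.f., 28.352 → 5 s.f.; limit is 2.
Rounded to 2 significant figures: 12.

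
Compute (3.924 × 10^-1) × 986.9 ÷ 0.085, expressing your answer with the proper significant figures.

4.6 × 10^3

(3.924 × 10^-1) × 986.9 ÷ 0.085 = 4555.99482353…
Multiplication/division keeps the fewest significant figures: 3.924 × 10^-1 → 4 s.f., 986.9 → 4 s.f., 0.085 → 2 s.f.; limit is 2.
Rounded to 2 significant figures: 4.6 × 10^3.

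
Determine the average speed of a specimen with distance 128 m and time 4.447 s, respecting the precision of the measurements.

average speed = 128 m ÷ 4.447 s = 28.7834495165… m/s.
128 has 3 significant figures; 4.447 has 4.
Division/multiplication keeps the fewest: 3 significant figures.
Rounded: 28.8 m/s.

28.8 m/s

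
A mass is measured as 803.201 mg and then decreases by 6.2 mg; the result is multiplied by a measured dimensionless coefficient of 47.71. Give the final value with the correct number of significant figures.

3.802 × 10⁴ mg

803.201 mg − 6.2 mg = 797.001 mg; the difference is limited to 1 decimal place (4 s.f.).
Carrying full precision, 797.001 × 47.71 = 38024.91771 mg; 47.71 has 4 s.f., so the result keeps min(4, 4) = 4 s.f.
Rounded to 4 significant figures: 3.802 × 10⁴ mg.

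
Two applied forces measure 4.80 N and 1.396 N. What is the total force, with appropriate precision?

6.20 N

4.80 N + 1.396 N = 6.196 N.
Addition/subtraction keeps the fewest decimal places: 4.80 → 2 decimal places, 1.396 → 3 decimal places; limit is 2.
Rounded to 2 decimal places: 6.20 N.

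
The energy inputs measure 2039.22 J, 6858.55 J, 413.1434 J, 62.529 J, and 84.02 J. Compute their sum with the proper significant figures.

2039.22 J + 6858.55 J + 413.1434 J + 62.529 J + 84.02 J = 9457.4624 J.
Addition/subtraction keeps the fewest decimal places: 2039.22 → 2 decimal places, 6858.55 → 2 decimal places, 413.1434 → 4 decimal places, 62.529 → 3 decimal places, 84.02 → 2 decimal places; limit is 2.
Rounded to 2 decimal places: 9457.46 J.

9457.46 J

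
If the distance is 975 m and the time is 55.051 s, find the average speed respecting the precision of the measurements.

17.7 m/s

average speed = 975 m ÷ 55.051 s = 17.7108499391… m/s.
975 has 3 significant figures; 55.051 has 5.
Division/multiplication keeps the fewest: 3 significant figures.
Rounded: 17.7 m/s.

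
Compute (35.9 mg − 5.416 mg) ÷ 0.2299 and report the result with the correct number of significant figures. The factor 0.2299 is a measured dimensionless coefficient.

35.9 mg − 5.416 mg = 30.484 mg; the difference is limited to 1 decimal place (3 s.f.).
Carrying full precision, 30.484 ÷ 0.2299 = 132.596781209… mg; 0.2299 has 4 s.f., so the result keeps min(3, 4) = 3 s.f.
Rounded to 3 significant figures: 133 mg.

133 mg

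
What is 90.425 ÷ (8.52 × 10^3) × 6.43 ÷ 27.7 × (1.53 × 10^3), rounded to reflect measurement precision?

3.77

90.425 ÷ (8.52 × 10^3) × 6.43 ÷ 27.7 × (1.53 × 10^3) = 3.76939419459…
Multiplication/division keeps the fewest significant figures: 90.425 → 5 s.f., 8.52 × 10^3 → 3 s.f., 6.43 → 3 s.f., 27.7 → 3 s.f., 1.53 × 10^3 → 3 s.f.; limit is 3.
Rounded to 3 significant figures: 3.77.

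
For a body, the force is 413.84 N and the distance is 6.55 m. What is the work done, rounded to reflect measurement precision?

2.71 × 10³ J

work done = 413.84 N × 6.55 m = 2710.652 J.
413.84 has 5 significant figures; 6.55 has 3.
Division/multiplication keeps the fewest: 3 significant figures.
Rounded: 2.71 × 10³ J.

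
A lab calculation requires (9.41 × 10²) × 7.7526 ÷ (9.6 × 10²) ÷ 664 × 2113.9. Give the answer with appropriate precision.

(9.41 × 10²) × 7.7526 ÷ (9.6 × 10²) ÷ 664 × 2113.9 = 24.1925767017…
Multiplication/division keeps the fewest significant figures: 9.41 × 10² → 3 s.f., 7.7526 → 5 s.f., 9.6 × 10² → 2 s.f., 664 → 3 s.f., 2113.9 → 5 s.f.; limit is 2.
Rounded to 2 significant figures: 24.

24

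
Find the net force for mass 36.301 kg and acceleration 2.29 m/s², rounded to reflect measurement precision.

83.1 N

net force = 36.301 kg × 2.29 m/s² = 83.12929 N.
36.301 has 5 significant figures; 2.29 has 3.
Division/multiplication keeps the fewest: 3 significant figures.
Rounded: 83.1 N.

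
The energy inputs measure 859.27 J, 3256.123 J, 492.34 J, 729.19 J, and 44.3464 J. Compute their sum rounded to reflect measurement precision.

859.27 J + 3256.123 J + 492.34 J + 729.19 J + 44.3464 J = 5381.2694 J.
Addition/subtraction keeps the fewest decimal places: 859.27 → 2 decimal places, 3256.123 → 3 decimal places, 492.34 → 2 decimal places, 729.19 → 2 decimal places, 44.3464 → 4 decimal places; limit is 2.
Rounded to 2 decimal places: 5381.27 J.

5381.27 J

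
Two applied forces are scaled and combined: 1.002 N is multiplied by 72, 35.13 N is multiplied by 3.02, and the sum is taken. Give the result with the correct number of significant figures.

1.002 × 72 = 72.144 → 72 N (2 s.f., last digit at the 10^0 place).
35.13 × 3.02 = 106.0926 → 106 N (3 s.f., last digit at the 10^0 place).
Sum: 178.2366 N; keep the coarser place, 10^0.
Result: 1.78 × 10² N.

1.78 × 10² N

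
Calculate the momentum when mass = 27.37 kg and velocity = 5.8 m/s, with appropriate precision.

momentum = 27.37 kg × 5.8 m/s = 158.746 kg·m/s.
27.37 has 4 significant figures; 5.8 has 2.
Division/multiplication keeps the fewest: 2 significant figures.
Rounded: 1.6 × 10^2 kg·m/s.

1.6 × 10^2 kg·m/s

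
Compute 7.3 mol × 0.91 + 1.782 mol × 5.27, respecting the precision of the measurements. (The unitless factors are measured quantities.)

7.3 × 0.91 = 6.643 → 6.6 mol (2 s.f., last digit at the 10^-1 place).
1.782 × 5.27 = 9.39114 → 9.39 mol (3 s.f., last digit at the 10^-2 place).
Sum: 16.03414 mol; keep the coarser place, 10^-1.
Result: 16.0 mol.

16.0 mol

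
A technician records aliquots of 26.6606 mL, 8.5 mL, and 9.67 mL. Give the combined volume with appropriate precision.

26.6606 mL + 8.5 mL + 9.67 mL = 44.8306 mL.
Addition/subtraction keeps the fewest decimal places: 26.6606 → 4 decimal places, 8.5 → 1 decimal place, 9.67 → 2 decimal places; limit is 1.
Rounded to 1 decimal place: 44.8 mL.

44.8 mL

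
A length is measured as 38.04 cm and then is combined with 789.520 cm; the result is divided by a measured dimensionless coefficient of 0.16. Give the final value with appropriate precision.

5.2 × 10^3 cm

38.04 cm + 789.520 cm = 827.560 cm; the sum is limited to 2 decimal places (5 s.f.).
Carrying full precision, 827.560 ÷ 0.16 = 5172.25 cm; 0.16 has 2 s.f., so the result keeps min(5, 2) = 2 s.f.
Rounded to 2 significant figures: 5.2 × 10^3 cm.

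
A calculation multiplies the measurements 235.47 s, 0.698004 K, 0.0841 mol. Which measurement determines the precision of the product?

235.47 s → 5 s.f.; 0.698004 K → 6 s.f.; 0.0841 mol → 3 s.f.
The fewest is 3 significant figures, from 0.0841 mol.

0.0841 mol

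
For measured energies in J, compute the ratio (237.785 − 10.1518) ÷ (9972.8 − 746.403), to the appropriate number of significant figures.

0.024672

237.785 − 10.1518 = 227.6332, limited to 3 d.p. → 6 s.f.; 9972.8 − 746.403 = 9226.397, limited to 1 d.p. → 5 s.f.
Carrying full precision, 227.6332 ÷ 9226.397 = 0.0246719494078…; keep min(6, 5) = 5 s.f.
Rounded to 5 significant figures: 0.024672.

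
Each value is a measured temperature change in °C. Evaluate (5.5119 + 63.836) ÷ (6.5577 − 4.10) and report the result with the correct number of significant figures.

5.5119 + 63.836 = 69.3479, limited to 3 d.p. → 5 s.f.; 6.5577 − 4.10 = 2.4577, limited to 2 d.p. → 3 s.f.
Carrying full precision, 69.3479 ÷ 2.4577 = 28.2165846116…; keep min(5, 3) = 3 s.f.
Rounded to 3 significant figures: 28.2.

28.2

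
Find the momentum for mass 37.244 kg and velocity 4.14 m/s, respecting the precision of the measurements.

momentum = 37.244 kg × 4.14 m/s = 154.19016 kg·m/s.
37.244 has 5 significant figures; 4.14 has 3.
Division/multiplication keeps the fewest: 3 significant figures.
Rounded: 154 kg·m/s.

154 kg·m/s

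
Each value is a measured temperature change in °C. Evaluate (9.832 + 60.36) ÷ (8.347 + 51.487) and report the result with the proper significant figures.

1.173

9.832 + 60.36 = 70.192, limited to 2 d.p. → 4 s.f.; 8.347 + 51.487 = 59.834, limited to 3 d.p. → 5 s.f.
Carrying full precision, 70.192 ÷ 59.834 = 1.1731122773…; keep min(4, 5) = 4 s.f.
Rounded to 4 significant figures: 1.173.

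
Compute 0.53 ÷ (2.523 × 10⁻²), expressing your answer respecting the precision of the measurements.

21

0.53 ÷ (2.523 × 10⁻²) = 21.0067380103…
Multiplication/division keeps the fewest significant figures: 0.53 → 2 s.f., 2.523 × 10⁻² → 4 s.f.; limit is 2.
Rounded to 2 significant figures: 21.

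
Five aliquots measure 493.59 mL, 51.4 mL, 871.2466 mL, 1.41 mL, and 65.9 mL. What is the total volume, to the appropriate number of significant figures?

1483.5 mL

493.59 mL + 51.4 mL + 871.2466 mL + 1.41 mL + 65.9 mL = 1483.5466 mL.
Addition/subtraction keeps the fewest decimal places: 493.59 → 2 decimal places, 51.4 → 1 decimal place, 871.2466 → 4 decimal places, 1.41 → 2 decimal places, 65.9 → 1 decimal place; limit is 1.
Rounded to 1 decimal place: 1483.5 mL.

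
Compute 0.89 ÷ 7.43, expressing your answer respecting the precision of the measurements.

0.89 ÷ 7.43 = 0.119784656797…
Multiplication/division keeps the fewest significant figures: 0.89 → 2 s.f., 7.43 → 3 s.f.; limit is 2.
Rounded to 2 significant figures: 1.2 × 10^-1.

1.2 × 10^-1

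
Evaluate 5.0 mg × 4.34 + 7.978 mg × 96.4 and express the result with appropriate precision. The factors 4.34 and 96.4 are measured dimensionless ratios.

7.91 × 10² mg

5.0 × 4.34 = 21.7 → 22 mg (2 s.f., last digit at the 10^0 place).
7.978 × 96.4 = 769.0792 → 769 mg (3 s.f., last digit at the 10^0 place).
Sum: 790.7792 mg; keep the coarser place, 10^0.
Result: 7.91 × 10² mg.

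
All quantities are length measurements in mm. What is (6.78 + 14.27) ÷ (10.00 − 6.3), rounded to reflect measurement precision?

5.7

6.78 + 14.27 = 21.05, limited to 2 d.p. → 4 s.f.; 10.00 − 6.3 = 3.70, limited to 1 d.p. → 2 s.f.
Carrying full precision, 21.05 ÷ 3.70 = 5.68918918919…; keep min(4, 2) = 2 s.f.
Rounded to 2 significant figures: 5.7.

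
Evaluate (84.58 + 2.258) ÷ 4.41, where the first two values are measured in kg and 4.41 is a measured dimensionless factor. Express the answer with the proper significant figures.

84.58 kg + 2.258 kg = 86.838 kg; the sum is limited to 2 decimal places (4 s.f.).
Carrying full precision, 86.838 ÷ 4.41 = 19.6911564626… kg; 4.41 has 3 s.f., so the result keeps min(4, 3) = 3 s.f.
Rounded to 3 significant figures: 19.7 kg.

19.7 kg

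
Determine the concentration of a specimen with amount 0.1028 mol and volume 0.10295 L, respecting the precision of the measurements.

0.9985 mol/L

concentration = 0.1028 mol ÷ 0.10295 L = 0.99854298203… mol/L.
0.1028 has 4 significant figures; 0.10295 has 5.
Division/multiplication keeps the fewest: 4 significant figures.
Rounded: 0.9985 mol/L.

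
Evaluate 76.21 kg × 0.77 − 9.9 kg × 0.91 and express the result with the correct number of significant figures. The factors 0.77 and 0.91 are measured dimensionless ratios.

76.21 × 0.77 = 58.6817 → 59 kg (2 s.f., last digit at the 10^0 place).
9.9 × 0.91 = 9.009 → 9.0 kg (2 s.f., last digit at the 10^-1 place).
Difference: 49.6727 kg; keep the coarser place, 10^0.
Result: 5.0 × 10^1 kg.

5.0 × 10^1 kg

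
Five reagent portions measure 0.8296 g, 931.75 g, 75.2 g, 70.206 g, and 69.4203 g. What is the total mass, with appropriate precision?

0.8296 g + 931.75 g + 75.2 g + 70.206 g + 69.4203 g = 1147.4059 g.
Addition/subtraction keeps the fewest decimal places: 0.8296 → 4 decimal places, 931.75 → 2 decimal places, 75.2 → 1 decimal place, 70.206 → 3 decimal places, 69.4203 → 4 decimal places; limit is 1.
Rounded to 1 decimal place: 1147.4 g.

1147.4 g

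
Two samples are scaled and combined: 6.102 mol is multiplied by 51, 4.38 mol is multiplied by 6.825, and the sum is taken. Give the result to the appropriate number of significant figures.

3.4 × 10^2 mol

6.102 × 51 = 311.202 → 3.1 × 10^2 mol (2 s.f., last digit at the 10^1 place).
4.38 × 6.825 = 29.8935 → 29.9 mol (3 s.f., last digit at the 10^-1 place).
Sum: 341.0955 mol; keep the coarser place, 10^1.
Result: 3.4 × 10^2 mol.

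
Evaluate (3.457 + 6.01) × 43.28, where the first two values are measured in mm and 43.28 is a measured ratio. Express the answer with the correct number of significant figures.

3.457 mm + 6.01 mm = 9.467 mm; the sum is limited to 2 decimal places (3 s.f.).
Carrying full precision, 9.467 × 43.28 = 409.73176 mm; 43.28 has 4 s.f., so the result keeps min(3, 4) = 3 s.f.
Rounded to 3 significant figures: 4.10 × 10² mm.

4.10 × 10² mm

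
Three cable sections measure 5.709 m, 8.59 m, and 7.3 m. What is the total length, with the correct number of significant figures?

5.709 m + 8.59 m + 7.3 m = 21.599 m.
Addition/subtraction keeps the fewest decimal places: 5.709 → 3 decimal places, 8.59 → 2 decimal places, 7.3 → 1 decimal place; limit is 1.
Rounded to 1 decimal place: 21.6 m.

21.6 m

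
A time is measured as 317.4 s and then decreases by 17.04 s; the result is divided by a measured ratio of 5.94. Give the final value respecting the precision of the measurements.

317.4 s − 17.04 s = 300.36 s; the difference is limited to 1 decimal place (4 s.f.).
Carrying full precision, 300.36 ÷ 5.94 = 50.5656565657… s; 5.94 has 3 s.f., so the result keeps min(4, 3) = 3 s.f.
Rounded to 3 significant figures: 50.6 s.

50.6 s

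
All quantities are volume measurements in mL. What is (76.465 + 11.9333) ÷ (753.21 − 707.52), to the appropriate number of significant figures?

76.465 + 11.9333 = 88.3983, limited to 3 d.p. → 5 s.f.; 753.21 − 707.52 = 45.69, limited to 2 d.p. → 4 s.f.
Carrying full precision, 88.3983 ÷ 45.69 = 1.93474064347…; keep min(5, 4) = 4 s.f.
Rounded to 4 significant figures: 1.935.

1.935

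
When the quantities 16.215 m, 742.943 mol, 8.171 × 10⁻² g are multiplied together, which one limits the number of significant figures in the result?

8.171 × 10⁻² g

16.215 m → 5 s.f.; 742.943 mol → 6 s.f.; 8.171 × 10⁻² g → 4 s.f.
The fewest is 4 significant figures, from 8.171 × 10⁻² g.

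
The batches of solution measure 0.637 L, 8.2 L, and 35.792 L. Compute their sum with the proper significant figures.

0.637 L + 8.2 L + 35.792 L = 44.629 L.
Addition/subtraction keeps the fewest decimal places: 0.637 → 3 decimal places, 8.2 → 1 decimal place, 35.792 → 3 decimal places; limit is 1.
Rounded to 1 decimal place: 44.6 L.

44.6 L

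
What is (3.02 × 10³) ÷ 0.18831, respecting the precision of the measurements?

(3.02 × 10³) ÷ 0.18831 = 16037.3851628…
Multiplication/division keeps the fewest significant figures: 3.02 × 10³ → 3 s.f., 0.18831 → 5 s.f.; limit is 3.
Rounded to 3 significant figures: 1.60 × 10⁴.

1.60 × 10⁴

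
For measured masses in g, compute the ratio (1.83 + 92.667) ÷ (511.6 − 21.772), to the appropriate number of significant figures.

0.1929

1.83 + 92.667 = 94.497, limited to 2 d.p. → 4 s.f.; 511.6 − 21.772 = 489.828, limited to 1 d.p. → 4 s.f.
Carrying full precision, 94.497 ÷ 489.828 = 0.192918738823…; keep min(4, 4) = 4 s.f.
Rounded to 4 significant figures: 0.1929.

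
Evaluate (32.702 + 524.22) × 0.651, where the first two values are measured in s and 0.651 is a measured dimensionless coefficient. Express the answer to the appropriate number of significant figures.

363 s

32.702 s + 524.22 s = 556.922 s; the sum is limited to 2 decimal places (5 s.f.).
Carrying full precision, 556.922 × 0.651 = 362.556222 s; 0.651 has 3 s.f., so the result keeps min(5, 3) = 3 s.f.
Rounded to 3 significant figures: 363 s.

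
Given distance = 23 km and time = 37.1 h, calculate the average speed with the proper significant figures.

0.62 km/h

average speed = 23 km ÷ 37.1 h = 0.619946091644… km/h.
23 has 2 significant figures; 37.1 has 3.
Division/multiplication keeps the fewest: 2 significant figures.
Rounded: 0.62 km/h.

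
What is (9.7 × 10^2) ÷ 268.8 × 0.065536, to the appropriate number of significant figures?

0.24

(9.7 × 10^2) ÷ 268.8 × 0.065536 = 0.236495238095…
Multiplication/division keeps the fewest significant figures: 9.7 × 10^2 → 2 s.f., 268.8 → 4 s.f., 0.065536 → 5 s.f.; limit is 2.
Rounded to 2 significant figures: 0.24.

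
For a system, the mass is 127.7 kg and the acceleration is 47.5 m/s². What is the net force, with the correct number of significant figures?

6.07 × 10³ N

net force = 127.7 kg × 47.5 m/s² = 6065.75 N.
127.7 has 4 significant figures; 47.5 has 3.
Division/multiplication keeps the fewest: 3 significant figures.
Rounded: 6.07 × 10³ N.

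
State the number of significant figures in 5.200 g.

4

5.200: trailing zeros after a decimal point are significant.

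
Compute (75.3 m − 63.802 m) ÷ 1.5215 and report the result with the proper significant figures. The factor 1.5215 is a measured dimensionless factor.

7.56 m

75.3 m − 63.802 m = 11.498 m; the difference is limited to 1 decimal place (3 s.f.).
Carrying full precision, 11.498 ÷ 1.5215 = 7.55701610253… m; 1.5215 has 5 s.f., so the result keeps min(3, 5) = 3 s.f.
Rounded to 3 significant figures: 7.56 m.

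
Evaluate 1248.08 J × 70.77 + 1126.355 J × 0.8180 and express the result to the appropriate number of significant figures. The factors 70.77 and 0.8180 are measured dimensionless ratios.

8.925 × 10^4 J

1248.08 × 70.77 = 88326.6216 → 8.833 × 10^4 J (4 s.f., last digit at the 10^1 place).
1126.355 × 0.8180 = 921.35839 → 921.4 J (4 s.f., last digit at the 10^-1 place).
Sum: 89247.97999 J; keep the coarser place, 10^1.
Result: 8.925 × 10^4 J.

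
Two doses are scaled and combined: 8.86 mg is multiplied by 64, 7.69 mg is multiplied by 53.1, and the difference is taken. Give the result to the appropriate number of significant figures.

1.6 × 10² mg

8.86 × 64 = 567.04 → 5.7 × 10² mg (2 s.f., last digit at the 10^1 place).
7.69 × 53.1 = 408.339 → 408 mg (3 s.f., last digit at the 10^0 place).
Difference: 158.701 mg; keep the coarser place, 10^1.
Result: 1.6 × 10² mg.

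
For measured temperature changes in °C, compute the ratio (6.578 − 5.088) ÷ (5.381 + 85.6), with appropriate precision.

0.0164

6.578 − 5.088 = 1.490, limited to 3 d.p. → 4 s.f.; 5.381 + 85.6 = 90.981, limited to 1 d.p. → 3 s.f.
Carrying full precision, 1.490 ÷ 90.981 = 0.0163770457568…; keep min(4, 3) = 3 s.f.
Rounded to 3 significant figures: 0.0164.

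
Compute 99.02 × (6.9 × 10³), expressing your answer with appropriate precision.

6.8 × 10⁵

99.02 × (6.9 × 10³) = 683238
Multiplication/division keeps the fewest significant figures: 99.02 → 4 s.f., 6.9 × 10³ → 2 s.f.; limit is 2.
Rounded to 2 significant figures: 6.8 × 10⁵.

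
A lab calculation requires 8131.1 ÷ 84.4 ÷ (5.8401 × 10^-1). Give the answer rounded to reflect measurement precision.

8131.1 ÷ 84.4 ÷ (5.8401 × 10^-1) = 164.963009869…
Multiplication/division keeps the fewest significant figures: 8131.1 → 5 s.f., 84.4 → 3 s.f., 5.8401 × 10^-1 → 5 s.f.; limit is 3.
Rounded to 3 significant figures: 165.

165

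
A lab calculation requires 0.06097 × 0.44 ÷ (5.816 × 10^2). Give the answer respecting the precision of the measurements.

0.06097 × 0.44 ÷ (5.816 × 10^2) = 0.0000461258596974…
Multiplication/division keeps the fewest significant figures: 0.06097 → 4 s.f., 0.44 → 2 s.f., 5.816 × 10^2 → 4 s.f.; limit is 2.
Rounded to 2 significant figures: 4.6 × 10^-5.

4.6 × 10^-5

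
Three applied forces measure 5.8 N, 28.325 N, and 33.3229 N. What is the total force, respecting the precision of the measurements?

67.4 N

5.8 N + 28.325 N + 33.3229 N = 67.4479 N.
Addition/subtraction keeps the fewest decimal places: 5.8 → 1 decimal place, 28.325 → 3 decimal places, 33.3229 → 4 decimal places; limit is 1.
Rounded to 1 decimal place: 67.4 N.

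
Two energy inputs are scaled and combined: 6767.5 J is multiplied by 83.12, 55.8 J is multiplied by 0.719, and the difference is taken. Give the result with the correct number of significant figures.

5.625 × 10^5 J

6767.5 × 83.12 = 562514.6 → 5.625 × 10^5 J (4 s.f., last digit at the 10^2 place).
55.8 × 0.719 = 40.1202 → 40.1 J (3 s.f., last digit at the 10^-1 place).
Difference: 562474.4798 J; keep the coarser place, 10^2.
Result: 5.625 × 10^5 J.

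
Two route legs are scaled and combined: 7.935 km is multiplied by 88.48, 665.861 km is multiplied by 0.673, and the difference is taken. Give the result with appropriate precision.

7.935 × 88.48 = 702.0888 → 702.1 km (4 s.f., last digit at the 10^-1 place).
665.861 × 0.673 = 448.124453 → 4.48 × 10² km (3 s.f., last digit at the 10^0 place).
Difference: 253.964347 km; keep the coarser place, 10^0.
Result: 254 km.

254 km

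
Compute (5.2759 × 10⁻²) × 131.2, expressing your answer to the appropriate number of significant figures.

6.922

(5.2759 × 10⁻²) × 131.2 = 6.9219808
Multiplication/division keeps the fewest significant figures: 5.2759 × 10⁻² → 5 s.f., 131.2 → 4 s.f.; limit is 4.
Rounded to 4 significant figures: 6.922.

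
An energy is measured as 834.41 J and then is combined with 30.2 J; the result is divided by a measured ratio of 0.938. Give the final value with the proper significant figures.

834.41 J + 30.2 J = 864.61 J; the sum is limited to 1 decimal place (4 s.f.).
Carrying full precision, 864.61 ÷ 0.938 = 921.759061834… J; 0.938 has 3 s.f., so the result keeps min(4, 3) = 3 s.f.
Rounded to 3 significant figures: 922 J.

922 J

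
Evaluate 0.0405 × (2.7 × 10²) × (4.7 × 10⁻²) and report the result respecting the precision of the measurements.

0.51

0.0405 × (2.7 × 10²) × (4.7 × 10⁻²) = 0.513945
Multiplication/division keeps the fewest significant figures: 0.0405 → 3 s.f., 2.7 × 10² → 2 s.f., 4.7 × 10⁻² → 2 s.f.; limit is 2.
Rounded to 2 significant figures: 0.51.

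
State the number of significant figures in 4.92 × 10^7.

4.92 × 10^7: in scientific notation every digit of the coefficient is significant.

3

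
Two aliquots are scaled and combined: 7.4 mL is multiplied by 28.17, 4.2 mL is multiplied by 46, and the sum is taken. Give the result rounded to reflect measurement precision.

7.4 × 28.17 = 208.458 → 2.1 × 10^2 mL (2 s.f., last digit at the 10^1 place).
4.2 × 46 = 193.2 → 1.9 × 10^2 mL (2 s.f., last digit at the 10^1 place).
Sum: 401.658 mL; keep the coarser place, 10^1.
Result: 4.0 × 10^2 mL.

4.0 × 10^2 mL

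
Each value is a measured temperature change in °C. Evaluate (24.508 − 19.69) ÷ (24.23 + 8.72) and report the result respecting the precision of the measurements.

24.508 − 19.69 = 4.818, limited to 2 d.p. → 3 s.f.; 24.23 + 8.72 = 32.95, limited to 2 d.p. → 4 s.f.
Carrying full precision, 4.818 ÷ 32.95 = 0.1462215478…; keep min(3, 4) = 3 s.f.
Rounded to 3 significant figures: 0.146.

0.146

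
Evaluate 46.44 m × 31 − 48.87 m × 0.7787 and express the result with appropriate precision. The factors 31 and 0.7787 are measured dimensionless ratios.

46.44 × 31 = 1439.64 → 1.4 × 10³ m (2 s.f., last digit at the 10^2 place).
48.87 × 0.7787 = 38.055069 → 38.06 m (4 s.f., last digit at the 10^-2 place).
Difference: 1401.584931 m; keep the coarser place, 10^2.
Result: 1.4 × 10³ m.

1.4 × 10³ m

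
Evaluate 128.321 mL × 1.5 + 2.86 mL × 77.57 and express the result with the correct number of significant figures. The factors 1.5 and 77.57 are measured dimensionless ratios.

4.1 × 10² mL

128.321 × 1.5 = 192.4815 → 1.9 × 10² mL (2 s.f., last digit at the 10^1 place).
2.86 × 77.57 = 221.8502 → 222 mL (3 s.f., last digit at the 10^0 place).
Sum: 414.3317 mL; keep the coarser place, 10^1.
Result: 4.1 × 10² mL.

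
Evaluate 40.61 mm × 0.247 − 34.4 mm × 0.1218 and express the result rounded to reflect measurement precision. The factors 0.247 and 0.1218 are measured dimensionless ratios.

5.8 mm

40.61 × 0.247 = 10.03067 → 10.0 mm (3 s.f., last digit at the 10^-1 place).
34.4 × 0.1218 = 4.18992 → 4.19 mm (3 s.f., last digit at the 10^-2 place).
Difference: 5.84075 mm; keep the coarser place, 10^-1.
Result: 5.8 mm.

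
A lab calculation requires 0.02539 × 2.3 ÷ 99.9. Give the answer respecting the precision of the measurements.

0.02539 × 2.3 ÷ 99.9 = 0.000584554554555…
Multiplication/division keeps the fewest significant figures: 0.02539 → 4 s.f., 2.3 → 2 s.f., 99.9 → 3 s.f.; limit is 2.
Rounded to 2 significant figures: 5.8 × 10^-4.

5.8 × 10^-4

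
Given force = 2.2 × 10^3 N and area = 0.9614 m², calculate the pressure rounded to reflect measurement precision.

pressure = 2.2 × 10^3 N ÷ 0.9614 m² = 2288.32951945… Pa.
2.2 × 10^3 has 2 significant figures; 0.9614 has 4.
Division/multiplication keeps the fewest: 2 significant figures.
Rounded: 2.3 × 10^3 Pa.

2.3 × 10^3 Pa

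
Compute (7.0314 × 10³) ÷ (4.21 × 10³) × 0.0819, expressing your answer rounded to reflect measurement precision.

0.137

(7.0314 × 10³) ÷ (4.21 × 10³) × 0.0819 = 0.136786617577…
Multiplication/division keeps the fewest significant figures: 7.0314 × 10³ → 5 s.f., 4.21 × 10³ → 3 s.f., 0.0819 → 3 s.f.; limit is 3.
Rounded to 3 significant figures: 0.137.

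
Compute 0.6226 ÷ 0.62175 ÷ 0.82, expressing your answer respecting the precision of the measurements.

0.6226 ÷ 0.62175 ÷ 0.82 = 1.22117940118…
Multiplication/division keeps the fewest significant figures: 0.6226 → 4 s.f., 0.62175 → 5 s.f., 0.82 → 2 s.f.; limit is 2.
Rounded to 2 significant figures: 1.2.

1.2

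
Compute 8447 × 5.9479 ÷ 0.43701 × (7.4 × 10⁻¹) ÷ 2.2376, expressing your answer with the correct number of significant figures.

8447 × 5.9479 ÷ 0.43701 × (7.4 × 10⁻¹) ÷ 2.2376 = 38021.0445352…
Multiplication/division keeps the fewest significant figures: 8447 → 4 s.f., 5.9479 → 5 s.f., 0.43701 → 5 s.f., 7.4 × 10⁻¹ → 2 s.f., 2.2376 → 5 s.f.; limit is 2.
Rounded to 2 significant figures: 3.8 × 10⁴.

3.8 × 10⁴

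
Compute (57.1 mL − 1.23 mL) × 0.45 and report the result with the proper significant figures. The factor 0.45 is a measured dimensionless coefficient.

57.1 mL − 1.23 mL = 55.87 mL; the difference is limited to 1 decimal place (3 s.f.).
Carrying full precision, 55.87 × 0.45 = 25.1415 mL; 0.45 has 2 s.f., so the result keeps min(3, 2) = 2 s.f.
Rounded to 2 significant figures: 25 mL.

25 mL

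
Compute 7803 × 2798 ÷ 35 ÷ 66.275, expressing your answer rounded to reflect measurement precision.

7803 × 2798 ÷ 35 ÷ 66.275 = 9412.20843886…
Multiplication/division keeps the fewest significant figures: 7803 → 4 s.f., 2798 → 4 s.f., 35 → 2 s.f., 66.275 → 5 s.f.; limit is 2.
Rounded to 2 significant figures: 9.4 × 10^3.

9.4 × 10^3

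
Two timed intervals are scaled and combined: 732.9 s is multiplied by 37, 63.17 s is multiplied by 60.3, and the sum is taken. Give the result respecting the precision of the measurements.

732.9 × 37 = 27117.3 → 2.7 × 10^4 s (2 s.f., last digit at the 10^3 place).
63.17 × 60.3 = 3809.151 → 3.81 × 10^3 s (3 s.f., last digit at the 10^1 place).
Sum: 30926.451 s; keep the coarser place, 10^3.
Result: 3.1 × 10^4 s.

3.1 × 10^4 s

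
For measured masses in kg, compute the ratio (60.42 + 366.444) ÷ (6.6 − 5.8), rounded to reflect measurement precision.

5 × 10^2

60.42 + 366.444 = 426.864, limited to 2 d.p. → 5 s.f.; 6.6 − 5.8 = 0.8, limited to 1 d.p. → 1 s.f.
Carrying full precision, 426.864 ÷ 0.8 = 533.58; keep min(5, 1) = 1 s.f.
Rounded to 1 significant figure: 5 × 10^2.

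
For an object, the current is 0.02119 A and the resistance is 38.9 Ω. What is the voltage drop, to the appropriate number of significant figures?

voltage drop = 0.02119 A × 38.9 Ω = 0.824291 V.
0.02119 has 4 significant figures; 38.9 has 3.
Division/multiplication keeps the fewest: 3 significant figures.
Rounded: 0.824 V.

0.824 V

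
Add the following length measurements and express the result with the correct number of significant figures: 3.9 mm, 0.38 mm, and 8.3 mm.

12.6 mm

3.9 mm + 0.38 mm + 8.3 mm = 12.58 mm.
Addition/subtraction keeps the fewest decimal places: 3.9 → 1 decimal place, 0.38 → 2 decimal places, 8.3 → 1 decimal place; limit is 1.
Rounded to 1 decimal place: 12.6 mm.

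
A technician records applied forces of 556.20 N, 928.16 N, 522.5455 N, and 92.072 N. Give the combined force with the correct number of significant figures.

2098.98 N

556.20 N + 928.16 N + 522.5455 N + 92.072 N = 2098.9775 N.
Addition/subtraction keeps the fewest decimal places: 556.20 → 2 decimal places, 928.16 → 2 decimal places, 522.5455 → 4 decimal places, 92.072 → 3 decimal places; limit is 2.
Rounded to 2 decimal places: 2098.98 N.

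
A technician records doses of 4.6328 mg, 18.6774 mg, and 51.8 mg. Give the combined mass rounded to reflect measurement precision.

4.6328 mg + 18.6774 mg + 51.8 mg = 75.1102 mg.
Addition/subtraction keeps the fewest decimal places: 4.6328 → 4 decimal places, 18.6774 → 4 decimal places, 51.8 → 1 decimal place; limit is 1.
Rounded to 1 decimal place: 75.1 mg.

75.1 mg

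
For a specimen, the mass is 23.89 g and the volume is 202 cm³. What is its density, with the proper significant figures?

0.118 g/cm³

density = 23.89 g ÷ 202 cm³ = 0.118267326733… g/cm³.
23.89 has 4 significant figures; 202 has 3.
Division/multiplication keeps the fewest: 3 significant figures.
Rounded: 0.118 g/cm³.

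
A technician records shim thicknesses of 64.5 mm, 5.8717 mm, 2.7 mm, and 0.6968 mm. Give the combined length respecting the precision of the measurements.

73.8 mm

64.5 mm + 5.8717 mm + 2.7 mm + 0.6968 mm = 73.7685 mm.
Addition/subtraction keeps the fewest decimal places: 64.5 → 1 decimal place, 5.8717 → 4 decimal places, 2.7 → 1 decimal place, 0.6968 → 4 decimal places; limit is 1.
Rounded to 1 decimal place: 73.8 mm.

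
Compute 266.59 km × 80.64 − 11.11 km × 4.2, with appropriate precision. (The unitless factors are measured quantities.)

266.59 × 80.64 = 21497.8176 → 2.150 × 10⁴ km (4 s.f., last digit at the 10^1 place).
11.11 × 4.2 = 46.662 → 47 km (2 s.f., last digit at the 10^0 place).
Difference: 21451.1556 km; keep the coarser place, 10^1.
Result: 2.145 × 10⁴ km.

2.145 × 10⁴ km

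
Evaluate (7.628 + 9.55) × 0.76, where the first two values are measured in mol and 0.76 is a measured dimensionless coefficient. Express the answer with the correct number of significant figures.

7.628 mol + 9.55 mol = 17.178 mol; the sum is limited to 2 decimal places (4 s.f.).
Carrying full precision, 17.178 × 0.76 = 13.05528 mol; 0.76 has 2 s.f., so the result keeps min(4, 2) = 2 s.f.
Rounded to 2 significant figures: 13 mol.

13 mol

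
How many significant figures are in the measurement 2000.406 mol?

2000.406: zeros between nonzero digits are significant.

7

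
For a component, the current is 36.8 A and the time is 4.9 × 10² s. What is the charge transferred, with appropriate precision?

charge transferred = 36.8 A × 4.9 × 10² s = 18032 C.
36.8 has 3 significant figures; 4.9 × 10² has 2.
Division/multiplication keeps the fewest: 2 significant figures.
Rounded: 1.8 × 10⁴ C.

1.8 × 10⁴ C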